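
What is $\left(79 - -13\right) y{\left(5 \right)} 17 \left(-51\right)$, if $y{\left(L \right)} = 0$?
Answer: $0$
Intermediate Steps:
$\left(79 - -13\right) y{\left(5 \right)} 17 \left(-51\right) = \left(79 - -13\right) 0 \cdot 17 \left(-51\right) = \left(79 + 13\right) 0 \left(-51\right) = 92 \cdot 0 \left(-51\right) = 0 \left(-51\right) = 0$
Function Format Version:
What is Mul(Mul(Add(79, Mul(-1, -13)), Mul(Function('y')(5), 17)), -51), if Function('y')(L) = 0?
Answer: 0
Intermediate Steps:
Mul(Mul(Add(79, Mul(-1, -13)), Mul(Function('y')(5), 17)), -51) = Mul(Mul(Add(79, Mul(-1, -13)), Mul(0, 17)), -51) = Mul(Mul(Add(79, 13), 0), -51) = Mul(Mul(92, 0), -51) = Mul(0, -51) = 0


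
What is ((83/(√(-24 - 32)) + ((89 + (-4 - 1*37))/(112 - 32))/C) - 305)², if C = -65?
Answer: 549548530879/5915000 + 4113812*I*√14/2275 ≈ 92908.0 + 6765.9*I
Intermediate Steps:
((83/(√(-24 - 32)) + ((89 + (-4 - 1*37))/(112 - 32))/C) - 305)² = ((83/(√(-24 - 32)) + ((89 + (-4 - 1*37))/(112 - 32))/(-65)) - 305)² = ((83/(√(-56)) + ((89 + (-4 - 37))/80)*(-1/65)) - 305)² = ((83/((2*I*√14)) + ((89 - 41)*(1/80))*(-1/65)) - 305)² = ((83*(-I*√14/28) + (48*(1/80))*(-1/65)) - 305)² = ((-83*I*√14/28 + (⅗)*(-1/65)) - 305)² = ((-83*I*√14/28 - 3/325) - 305)² = ((-3/325 - 83*I*√14/28) - 305)² = (-99128/325 - 83*I*√14/28)²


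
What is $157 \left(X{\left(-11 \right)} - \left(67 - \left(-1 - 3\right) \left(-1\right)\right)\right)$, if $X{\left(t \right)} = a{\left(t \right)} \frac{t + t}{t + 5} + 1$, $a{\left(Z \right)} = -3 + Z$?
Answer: $- \frac{53380}{3} \approx -17793.0$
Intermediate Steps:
$X{\left(t \right)} = 1 + \frac{2 t \left(-3 + t\right)}{5 + t}$ ($X{\left(t \right)} = \left(-3 + t\right) \frac{t + t}{t + 5} + 1 = \left(-3 + t\right) \frac{2 t}{5 + t} + 1 = \frac{2 t \left(-3 + t\right)}{5 + t} + 1 = 1 + \frac{2 t \left(-3 + t\right)}{5 + t}$)
$157 \left(X{\left(-11 \right)} - \left(67 - \left(-1 - 3\right) \left(-1\right)\right)\right) = 157 \left(\frac{5 - 11 + 2 \left(-11\right) \left(-3 - 11\right)}{5 - 11} - \left(67 - \left(-1 - 3\right) \left(-1\right)\right)\right) = 157 \left(\frac{5 - 11 + 2 \left(-11\right) \left(-14\right)}{-6} + \left(\left(\left(-4\right) \left(-1\right) + 2\right) - 69\right)\right) = 157 \left(- \frac{5 - 11 + 308}{6} + \left(\left(4 + 2\right) - 69\right)\right) = 157 \left(\left(- \frac{1}{6}\right) 302 + \left(6 - 69\right)\right) = 157 \left(- \frac{151}{3} - 63\right) = 157 \left(- \frac{340}{3}\right) = - \frac{53380}{3}$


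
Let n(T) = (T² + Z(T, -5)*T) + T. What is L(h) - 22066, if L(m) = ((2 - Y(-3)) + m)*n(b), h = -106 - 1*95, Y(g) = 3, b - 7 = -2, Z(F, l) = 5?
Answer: -33176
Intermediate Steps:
b = 5 (b = 7 - 2 = 5)
n(T) = T² + 6*T (n(T) = (T² + 5*T) + T = T² + 6*T)
h = -201 (h = -106 - 95 = -201)
L(m) = -55 + 55*m (L(m) = ((2 - 1*3) + m)*(5*(6 + 5)) = ((2 - 3) + m)*(5*11) = (-1 + m)*55 = -55 + 55*m)
L(h) - 22066 = (-55 + 55*(-201)) - 22066 = (-55 - 11055) - 22066 = -11110 - 22066 = -33176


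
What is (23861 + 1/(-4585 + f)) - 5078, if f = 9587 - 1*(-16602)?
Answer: 405787933/21604 ≈ 18783.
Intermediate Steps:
f = 26189 (f = 9587 + 16602 = 26189)
(23861 + 1/(-4585 + f)) - 5078 = (23861 + 1/(-4585 + 26189)) - 5078 = (23861 + 1/21604) - 5078 = 515493045/21604 - 5078 = 405787933/21604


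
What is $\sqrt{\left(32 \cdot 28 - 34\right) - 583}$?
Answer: $3 \sqrt{31} \approx 16.703$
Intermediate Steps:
$\sqrt{\left(32 \cdot 28 - 34\right) - 583} = \sqrt{\left(896 - 34\right) - 583} = \sqrt{862 - 583} = \sqrt{279} = 3 \sqrt{31}$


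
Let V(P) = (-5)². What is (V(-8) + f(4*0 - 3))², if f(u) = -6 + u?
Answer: 256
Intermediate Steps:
V(P) = 25
(V(-8) + f(4*0 - 3))² = (25 + (-6 + (4*0 - 3)))² = (25 + (-6 + (0 - 3)))² = (25 + (-6 - 3))² = (25 - 9)² = 16² = 256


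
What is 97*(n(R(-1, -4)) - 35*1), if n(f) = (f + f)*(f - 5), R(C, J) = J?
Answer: 3589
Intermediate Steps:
n(f) = 2*f*(-5 + f) (n(f) = (2*f)*(-5 + f) = 2*f*(-5 + f))
97*(n(R(-1, -4)) - 35*1) = 97*(2*(-4)*(-5 - 4) - 35*1) = 97*(2*(-4)*(-9) - 35) = 97*(72 - 35) = 97*37 = 3589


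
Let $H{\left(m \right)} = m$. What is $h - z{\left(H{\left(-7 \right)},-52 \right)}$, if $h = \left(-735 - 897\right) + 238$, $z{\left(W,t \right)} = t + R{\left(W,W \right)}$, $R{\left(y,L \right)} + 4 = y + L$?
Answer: $-1324$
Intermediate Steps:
$R{\left(y,L \right)} = -4 + L + y$ ($R{\left(y,L \right)} = -4 + \left(y + L\right) = -4 + \left(L + y\right) = -4 + L + y$)
$z{\left(W,t \right)} = -4 + t + 2 W$ ($z{\left(W,t \right)} = t + \left(-4 + W + W\right) = t + \left(-4 + 2 W\right) = -4 + t + 2 W$)
$h = -1394$ ($h = -1632 + 238 = -1394$)
$h - z{\left(H{\left(-7 \right)},-52 \right)} = -1394 - \left(-4 - 52 + 2 \left(-7\right)\right) = -1394 - \left(-4 - 52 - 14\right) = -1394 - -70 = -1394 + 70 = -1324$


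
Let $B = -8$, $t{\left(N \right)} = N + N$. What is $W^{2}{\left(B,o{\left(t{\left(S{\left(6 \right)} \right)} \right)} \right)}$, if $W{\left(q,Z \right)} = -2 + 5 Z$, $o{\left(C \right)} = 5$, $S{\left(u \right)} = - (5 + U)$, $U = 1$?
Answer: $529$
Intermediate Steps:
$S{\left(u \right)} = -6$ ($S{\left(u \right)} = - (5 + 1) = \left(-1\right) 6 = -6$)
$t{\left(N \right)} = 2 N$
$W^{2}{\left(B,o{\left(t{\left(S{\left(6 \right)} \right)} \right)} \right)} = \left(-2 + 5 \cdot 5\right)^{2} = \left(-2 + 25\right)^{2} = 23^{2} = 529$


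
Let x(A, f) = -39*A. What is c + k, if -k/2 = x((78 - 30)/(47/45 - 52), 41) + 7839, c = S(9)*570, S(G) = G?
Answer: -24355044/2293 ≈ -10621.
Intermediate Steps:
c = 5130 (c = 9*570 = 5130)
k = -36118134/2293 (k = -2*(-39*(78 - 30)/(47/45 - 52) + 7839) = -2*(-1872/(47*(1/45) - 52) + 7839) = -2*(-1872/(47/45 - 52) + 7839) = -2*(-1872/(-2293/45) + 7839) = -2*(-1872*(-45)/2293 + 7839) = -2*(-39*(-2160/2293) + 7839) = -2*(84240/2293 + 7839) = -2*18059067/2293 = -36118134/2293 ≈ -15751.)
c + k = 5130 - 36118134/2293 = -24355044/2293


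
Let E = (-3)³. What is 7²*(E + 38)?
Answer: 539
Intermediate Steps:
E = -27
7²*(E + 38) = 7²*(-27 + 38) = 49*11 = 539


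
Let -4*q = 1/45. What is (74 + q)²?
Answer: 177395761/32400 ≈ 5475.2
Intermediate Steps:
q = -1/180 (q = -¼/45 = -¼*1/45 = -1/180 ≈ -0.0055556)
(74 + q)² = (74 - 1/180)² = (13319/180)² = 177395761/32400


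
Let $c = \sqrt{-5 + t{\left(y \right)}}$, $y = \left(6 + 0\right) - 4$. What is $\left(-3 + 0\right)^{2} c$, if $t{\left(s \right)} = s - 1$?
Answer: $18 i \approx 18.0 i$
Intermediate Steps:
$y = 2$ ($y = 6 - 4 = 2$)
$t{\left(s \right)} = -1 + s$
$c = 2 i$ ($c = \sqrt{-5 + \left(-1 + 2\right)} = \sqrt{-5 + 1} = \sqrt{-4} = 2 i \approx 2.0 i$)
$\left(-3 + 0\right)^{2} c = \left(-3 + 0\right)^{2} \cdot 2 i = \left(-3\right)^{2} \cdot 2 i = 9 \cdot 2 i = 18 i$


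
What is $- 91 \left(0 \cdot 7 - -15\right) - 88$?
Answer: $-1453$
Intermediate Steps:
$- 91 \left(0 \cdot 7 - -15\right) - 88 = - 91 \left(0 + 15\right) - 88 = \left(-91\right) 15 - 88 = -1365 - 88 = -1453$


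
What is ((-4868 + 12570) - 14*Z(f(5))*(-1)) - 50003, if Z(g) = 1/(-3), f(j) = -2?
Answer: -126917/3 ≈ -42306.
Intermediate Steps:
Z(g) = -⅓
((-4868 + 12570) - 14*Z(f(5))*(-1)) - 50003 = ((-4868 + 12570) - 14*(-⅓)*(-1)) - 50003 = (7702 + (14/3)*(-1)) - 50003 = (7702 - 14/3) - 50003 = 23092/3 - 50003 = -126917/3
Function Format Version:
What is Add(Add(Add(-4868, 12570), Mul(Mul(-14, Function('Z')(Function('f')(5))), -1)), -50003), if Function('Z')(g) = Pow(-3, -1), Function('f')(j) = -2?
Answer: Rational(-126917, 3) ≈ -42306.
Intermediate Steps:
Function('Z')(g) = Rational(-1, 3)
Add(Add(Add(-4868, 12570), Mul(Mul(-14, Function('Z')(Function('f')(5))), -1)), -50003) = Add(Add(Add(-4868, 12570), Mul(Mul(-14, Rational(-1, 3)), -1)), -50003) = Add(Add(7702, Mul(Rational(14, 3), -1)), -50003) = Add(Add(7702, Rational(-14, 3)), -50003) = Add(Rational(23092, 3), -50003) = Rational(-126917, 3)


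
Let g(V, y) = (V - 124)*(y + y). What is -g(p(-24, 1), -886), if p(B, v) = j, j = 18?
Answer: -187832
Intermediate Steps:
p(B, v) = 18
g(V, y) = 2*y*(-124 + V) (g(V, y) = (-124 + V)*(2*y) = 2*y*(-124 + V))
-g(p(-24, 1), -886) = -2*(-886)*(-124 + 18) = -2*(-886)*(-106) = -1*187832 = -187832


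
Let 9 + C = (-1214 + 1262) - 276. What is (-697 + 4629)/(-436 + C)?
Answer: -3932/673 ≈ -5.8425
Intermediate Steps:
C = -237 (C = -9 + ((-1214 + 1262) - 276) = -9 + (48 - 276) = -9 - 228 = -237)
(-697 + 4629)/(-436 + C) = (-697 + 4629)/(-436 - 237) = 3932/(-673) = 3932*(-1/673) = -3932/673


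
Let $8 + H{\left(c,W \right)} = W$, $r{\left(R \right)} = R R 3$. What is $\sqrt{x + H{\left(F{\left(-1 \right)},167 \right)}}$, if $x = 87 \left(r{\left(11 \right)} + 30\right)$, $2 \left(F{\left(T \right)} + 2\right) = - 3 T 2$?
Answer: $5 \sqrt{1374} \approx 185.34$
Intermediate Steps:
$r{\left(R \right)} = 3 R^{2}$ ($r{\left(R \right)} = R^{2} \cdot 3 = 3 R^{2}$)
$F{\left(T \right)} = -2 - 3 T$ ($F{\left(T \right)} = -2 + \frac{- 3 T 2}{2} = -2 + \frac{\left(-6\right) T}{2} = -2 - 3 T$)
$H{\left(c,W \right)} = -8 + W$
$x = 34191$ ($x = 87 \left(3 \cdot 11^{2} + 30\right) = 87 \left(3 \cdot 121 + 30\right) = 87 \left(363 + 30\right) = 87 \cdot 393 = 34191$)
$\sqrt{x + H{\left(F{\left(-1 \right)},167 \right)}} = \sqrt{34191 + \left(-8 + 167\right)} = \sqrt{34191 + 159} = \sqrt{34350} = 5 \sqrt{1374}$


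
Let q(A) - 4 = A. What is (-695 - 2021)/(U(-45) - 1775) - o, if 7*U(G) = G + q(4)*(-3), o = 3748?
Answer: -23404250/6247 ≈ -3746.5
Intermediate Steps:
q(A) = 4 + A
U(G) = -24/7 + G/7 (U(G) = (G + (4 + 4)*(-3))/7 = (G + 8*(-3))/7 = (G - 24)/7 = (-24 + G)/7 = -24/7 + G/7)
(-695 - 2021)/(U(-45) - 1775) - o = (-695 - 2021)/((-24/7 + (⅐)*(-45)) - 1775) - 1*3748 = -2716/((-24/7 - 45/7) - 1775) - 3748 = -2716/(-69/7 - 1775) - 3748 = -2716/(-12494/7) - 3748 = -2716*(-7/12494) - 3748 = 9506/6247 - 3748 = -23404250/6247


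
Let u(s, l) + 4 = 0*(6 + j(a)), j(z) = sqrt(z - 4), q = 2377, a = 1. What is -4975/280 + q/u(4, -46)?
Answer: -34273/56 ≈ -612.02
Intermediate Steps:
j(z) = sqrt(-4 + z)
u(s, l) = -4 (u(s, l) = -4 + 0*(6 + sqrt(-4 + 1)) = -4 + 0*(6 + sqrt(-3)) = -4 + 0*(6 + I*sqrt(3)) = -4 + 0 = -4)
-4975/280 + q/u(4, -46) = -4975/280 + 2377/(-4) = -4975*1/280 + 2377*(-1/4) = -995/56 - 2377/4 = -34273/56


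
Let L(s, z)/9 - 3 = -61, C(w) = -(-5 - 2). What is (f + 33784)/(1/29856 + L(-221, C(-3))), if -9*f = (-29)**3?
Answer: -3268684640/46754493 ≈ -69.912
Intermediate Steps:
C(w) = 7 (C(w) = -1*(-7) = 7)
L(s, z) = -522 (L(s, z) = 27 + 9*(-61) = 27 - 549 = -522)
f = 24389/9 (f = -1/9*(-29)**3 = -1/9*(-24389) = 24389/9 ≈ 2709.9)
(f + 33784)/(1/29856 + L(-221, C(-3))) = (24389/9 + 33784)/(1/29856 - 522) = 328445/(9*(1/29856 - 522)) = 328445/(9*(-15584831/29856)) = (328445/9)*(-29856/15584831) = -3268684640/46754493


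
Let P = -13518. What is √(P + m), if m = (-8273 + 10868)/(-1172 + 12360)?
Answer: I*√423009298833/5594 ≈ 116.27*I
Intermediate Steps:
m = 2595/11188 ≈ 0.23195
√(P + m) = √(-13518 + 2595/11188) = √(-151236789/11188) = I*√423009298833/5594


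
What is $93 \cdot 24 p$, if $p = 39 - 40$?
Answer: $-2232$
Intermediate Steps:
$p = -1$ ($p = 39 - 40 = -1$)
$93 \cdot 24 p = 93 \cdot 24 \left(-1\right) = 2232 \left(-1\right) = -2232$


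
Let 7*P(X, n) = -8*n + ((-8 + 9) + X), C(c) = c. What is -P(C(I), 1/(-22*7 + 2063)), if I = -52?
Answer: 97367/13363 ≈ 7.2863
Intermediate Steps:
P(X, n) = ⅐ - 8*n/7 + X/7 (P(X, n) = (-8*n + ((-8 + 9) + X))/7 = (-8*n + (1 + X))/7 = (1 + X - 8*n)/7 = ⅐ - 8*n/7 + X/7)
-P(C(I), 1/(-22*7 + 2063)) = -(⅐ - 8/(7*(-22*7 + 2063)) + (⅐)*(-52)) = -(⅐ - 8/(7*(-154 + 2063)) - 52/7) = -(⅐ - 8/7/1909 - 52/7) = -(⅐ - 8/7*1/1909 - 52/7) = -(⅐ - 8/13363 - 52/7) = -1*(-97367/13363) = 97367/13363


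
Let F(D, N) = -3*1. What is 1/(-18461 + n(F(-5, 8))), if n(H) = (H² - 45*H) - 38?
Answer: -1/18355 ≈ -5.4481e-5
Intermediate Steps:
F(D, N) = -3
n(H) = -38 + H² - 45*H
1/(-18461 + n(F(-5, 8))) = 1/(-18461 + (-38 + (-3)² - 45*(-3))) = 1/(-18461 + (-38 + 9 + 135)) = 1/(-18461 + 106) = 1/(-18355) = -1/18355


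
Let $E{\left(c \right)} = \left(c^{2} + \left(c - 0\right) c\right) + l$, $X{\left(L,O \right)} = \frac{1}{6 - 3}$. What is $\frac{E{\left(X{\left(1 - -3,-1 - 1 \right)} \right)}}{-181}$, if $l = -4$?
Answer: $\frac{34}{1629} \approx 0.020872$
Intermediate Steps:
$X{\left(L,O \right)} = \frac{1}{3}$
$E{\left(c \right)} = -4 + 2 c^{2}$ ($E{\left(c \right)} = \left(c^{2} + \left(c - 0\right) c\right) - 4 = \left(c^{2} + \left(c + 0\right) c\right) - 4 = \left(c^{2} + c c\right) - 4 = \left(c^{2} + c^{2}\right) - 4 = 2 c^{2} - 4 = -4 + 2 c^{2}$)
$\frac{E{\left(X{\left(1 - -3,-1 - 1 \right)} \right)}}{-181} = \frac{-4 + \frac{2}{9}}{-181} = - \frac{-4 + 2 \cdot \frac{1}{9}}{181} = - \frac{-4 + \frac{2}{9}}{181} = \left(- \frac{1}{181}\right) \left(- \frac{34}{9}\right) = \frac{34}{1629}$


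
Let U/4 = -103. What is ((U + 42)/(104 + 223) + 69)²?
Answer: 492529249/106929 ≈ 4606.1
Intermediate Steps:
U = -412 (U = 4*(-103) = -412)
((U + 42)/(104 + 223) + 69)² = ((-412 + 42)/(104 + 223) + 69)² = (-370/327 + 69)² = (22193/327)² = 492529249/106929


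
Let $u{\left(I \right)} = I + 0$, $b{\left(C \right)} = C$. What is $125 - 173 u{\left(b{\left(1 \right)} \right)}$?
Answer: $-48$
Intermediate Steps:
$u{\left(I \right)} = I$
$125 - 173 u{\left(b{\left(1 \right)} \right)} = 125 - 173 = -48$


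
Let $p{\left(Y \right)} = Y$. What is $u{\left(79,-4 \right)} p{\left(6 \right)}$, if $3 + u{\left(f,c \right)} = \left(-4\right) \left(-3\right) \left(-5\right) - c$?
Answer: $-354$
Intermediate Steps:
$u{\left(f,c \right)} = -63 - c$ ($u{\left(f,c \right)} = -3 - \left(c - \left(-4\right) \left(-3\right) \left(-5\right)\right) = -3 - \left(60 + c\right) = -63 - c$)
$u{\left(79,-4 \right)} p{\left(6 \right)} = \left(-63 - -4\right) 6 = \left(-63 + 4\right) 6 = \left(-59\right) 6 = -354$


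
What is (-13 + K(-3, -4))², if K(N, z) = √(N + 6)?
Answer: (13 - √3)² ≈ 126.97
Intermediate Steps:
K(N, z) = √(6 + N)
(-13 + K(-3, -4))² = (-13 + √(6 - 3))² = (-13 + √3)²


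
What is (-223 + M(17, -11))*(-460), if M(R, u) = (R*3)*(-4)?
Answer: 196420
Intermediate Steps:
M(R, u) = -12*R (M(R, u) = (3*R)*(-4) = -12*R)
(-223 + M(17, -11))*(-460) = (-223 - 12*17)*(-460) = (-223 - 204)*(-460) = -427*(-460) = 196420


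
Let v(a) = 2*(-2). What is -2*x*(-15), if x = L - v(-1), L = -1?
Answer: 90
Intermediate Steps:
v(a) = -4
x = 3 (x = -1 - 1*(-4) = -1 + 4 = 3)
-2*x*(-15) = -2*3*(-15) = -6*(-15) = 90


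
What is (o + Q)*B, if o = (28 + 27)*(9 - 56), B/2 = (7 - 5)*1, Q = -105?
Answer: -10760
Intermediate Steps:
B = 4 (B = 2*((7 - 5)*1) = 2*(2*1) = 2*2 = 4)
o = -2585 (o = 55*(-47) = -2585)
(o + Q)*B = (-2585 - 105)*4 = -2690*4 = -10760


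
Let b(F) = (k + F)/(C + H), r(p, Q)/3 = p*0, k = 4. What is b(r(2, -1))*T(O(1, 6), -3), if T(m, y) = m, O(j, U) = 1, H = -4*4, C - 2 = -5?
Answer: -4/19 ≈ -0.21053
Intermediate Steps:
C = -3 (C = 2 - 5 = -3)
H = -16
r(p, Q) = 0 (r(p, Q) = 3*(p*0) = 3*0 = 0)
b(F) = -4/19 - F/19 (b(F) = (4 + F)/(-3 - 16) = (4 + F)/(-19) = (4 + F)*(-1/19) = -4/19 - F/19)
b(r(2, -1))*T(O(1, 6), -3) = (-4/19 - 1/19*0)*1 = (-4/19 + 0)*1 = -4/19*1 = -4/19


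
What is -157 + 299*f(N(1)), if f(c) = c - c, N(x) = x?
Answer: -157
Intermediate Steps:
f(c) = 0
-157 + 299*f(N(1)) = -157 + 299*0 = -157 + 0 = -157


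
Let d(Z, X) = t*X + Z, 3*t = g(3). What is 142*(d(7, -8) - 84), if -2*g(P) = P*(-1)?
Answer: -11502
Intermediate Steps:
g(P) = P/2 (g(P) = -P*(-1)/2 = -(-1)*P/2 = P/2)
t = ½ (t = ((½)*3)/3 = (⅓)*(3/2) = ½ ≈ 0.50000)
d(Z, X) = Z + X/2 (d(Z, X) = X/2 + Z = Z + X/2)
142*(d(7, -8) - 84) = 142*((7 + (½)*(-8)) - 84) = 142*((7 - 4) - 84) = 142*(3 - 84) = 142*(-81) = -11502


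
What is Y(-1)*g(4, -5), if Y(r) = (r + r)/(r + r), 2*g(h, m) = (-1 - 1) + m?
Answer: -7/2 ≈ -3.5000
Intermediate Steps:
g(h, m) = -1 + m/2 (g(h, m) = ((-1 - 1) + m)/2 = (-2 + m)/2 = -1 + m/2)
Y(r) = 1 (Y(r) = (2*r)/((2*r)) = (2*r)*(1/(2*r)) = 1)
Y(-1)*g(4, -5) = 1*(-1 + (½)*(-5)) = 1*(-1 - 5/2) = 1*(-7/2) = -7/2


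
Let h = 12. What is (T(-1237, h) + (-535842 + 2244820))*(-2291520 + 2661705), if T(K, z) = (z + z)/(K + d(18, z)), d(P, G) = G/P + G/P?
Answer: 2345189116934190/3707 ≈ 6.3264e+11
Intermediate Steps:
d(P, G) = 2*G/P
T(K, z) = 2*z/(K + z/9) (T(K, z) = (z + z)/(K + 2*z/18) = (2*z)/(K + 2*z*(1/18)) = (2*z)/(K + z/9) = 2*z/(K + z/9))
(T(-1237, h) + (-535842 + 2244820))*(-2291520 + 2661705) = (18*12/(12 + 9*(-1237)) + (-535842 + 2244820))*(-2291520 + 2661705) = (18*12/(12 - 11133) + 1708978)*370185 = (18*12/(-11121) + 1708978)*370185 = (18*12*(-1/11121) + 1708978)*370185 = (-72/3707 + 1708978)*370185 = (6335181374/3707)*370185 = 2345189116934190/3707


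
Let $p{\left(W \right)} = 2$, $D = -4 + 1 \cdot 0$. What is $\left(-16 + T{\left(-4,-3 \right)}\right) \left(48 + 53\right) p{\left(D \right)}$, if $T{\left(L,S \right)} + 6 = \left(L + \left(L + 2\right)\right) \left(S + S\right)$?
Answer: $2828$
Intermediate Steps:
$T{\left(L,S \right)} = -6 + 2 S \left(2 + 2 L\right)$ ($T{\left(L,S \right)} = -6 + \left(L + \left(L + 2\right)\right) \left(S + S\right) = -6 + \left(L + \left(2 + L\right)\right) 2 S = -6 + \left(2 + 2 L\right) 2 S = -6 + 2 S \left(2 + 2 L\right)$)
$D = -4$ ($D = -4 + 0 = -4$)
$\left(-16 + T{\left(-4,-3 \right)}\right) \left(48 + 53\right) p{\left(D \right)} = \left(-16 + \left(-6 + 4 \left(-3\right) + 4 \left(-4\right) \left(-3\right)\right)\right) \left(48 + 53\right) 2 = \left(-16 - -30\right) 101 \cdot 2 = \left(-16 + 30\right) 101 \cdot 2 = 14 \cdot 101 \cdot 2 = 1414 \cdot 2 = 2828$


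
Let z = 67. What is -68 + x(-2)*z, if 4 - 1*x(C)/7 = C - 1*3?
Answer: 4153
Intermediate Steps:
x(C) = 49 - 7*C (x(C) = 28 - 7*(C - 1*3) = 28 - 7*(C - 3) = 28 - 7*(-3 + C) = 28 + (21 - 7*C) = 49 - 7*C)
-68 + x(-2)*z = -68 + (49 - 7*(-2))*67 = -68 + (49 + 14)*67 = -68 + 63*67 = -68 + 4221 = 4153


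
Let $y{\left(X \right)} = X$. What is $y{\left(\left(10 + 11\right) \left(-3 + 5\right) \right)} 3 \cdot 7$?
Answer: $882$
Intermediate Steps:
$y{\left(\left(10 + 11\right) \left(-3 + 5\right) \right)} 3 \cdot 7 = \left(10 + 11\right) \left(-3 + 5\right) 3 \cdot 7 = 21 \cdot 2 \cdot 21 = 42 \cdot 21 = 882$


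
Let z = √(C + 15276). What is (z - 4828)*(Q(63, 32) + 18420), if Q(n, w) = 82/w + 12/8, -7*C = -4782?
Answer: -355805495/4 + 294785*√781998/112 ≈ -8.6624e+7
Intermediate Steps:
C = 4782/7 (C = -⅐*(-4782) = 4782/7 ≈ 683.14)
Q(n, w) = 3/2 + 82/w (Q(n, w) = 82/w + 12*(⅛) = 82/w + 3/2 = 3/2 + 82/w)
z = √781998/7 (z = √(4782/7 + 15276) = √(111714/7) = √781998/7 ≈ 126.33)
(z - 4828)*(Q(63, 32) + 18420) = (√781998/7 - 4828)*((3/2 + 82/32) + 18420) = (-4828 + √781998/7)*((3/2 + 82*(1/32)) + 18420) = (-4828 + √781998/7)*((3/2 + 41/16) + 18420) = (-4828 + √781998/7)*(65/16 + 18420) = (-4828 + √781998/7)*(294785/16) = -355805495/4 + 294785*√781998/112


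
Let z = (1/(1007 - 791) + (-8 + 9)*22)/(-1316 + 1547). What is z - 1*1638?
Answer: -11674985/7128 ≈ -1637.9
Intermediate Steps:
z = 679/7128 (z = (1/216 + 1*22)/231 = (1/216 + 22)*(1/231) = (4753/216)*(1/231) = 679/7128 ≈ 0.095258)
z - 1*1638 = 679/7128 - 1*1638 = 679/7128 - 1638 = -11674985/7128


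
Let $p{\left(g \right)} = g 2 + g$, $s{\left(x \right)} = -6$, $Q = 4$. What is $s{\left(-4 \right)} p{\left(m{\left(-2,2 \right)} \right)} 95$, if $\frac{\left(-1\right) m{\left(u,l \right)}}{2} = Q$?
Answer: $13680$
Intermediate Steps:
$m{\left(u,l \right)} = -8$ ($m{\left(u,l \right)} = \left(-2\right) 4 = -8$)
$p{\left(g \right)} = 3 g$ ($p{\left(g \right)} = 2 g + g = 3 g$)
$s{\left(-4 \right)} p{\left(m{\left(-2,2 \right)} \right)} 95 = - 6 \cdot 3 \left(-8\right) 95 = \left(-6\right) \left(-24\right) 95 = 144 \cdot 95 = 13680$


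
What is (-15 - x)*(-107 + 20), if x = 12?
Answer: 2349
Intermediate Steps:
(-15 - x)*(-107 + 20) = (-15 - 1*12)*(-107 + 20) = (-15 - 12)*(-87) = -27*(-87) = 2349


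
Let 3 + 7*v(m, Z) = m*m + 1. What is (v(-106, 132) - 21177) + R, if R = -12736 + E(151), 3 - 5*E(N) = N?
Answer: -1131821/35 ≈ -32338.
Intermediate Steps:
E(N) = ⅗ - N/5
v(m, Z) = -2/7 + m²/7 (v(m, Z) = -3/7 + (m*m + 1)/7 = -3/7 + (m² + 1)/7 = -3/7 + (1 + m²)/7 = -3/7 + (⅐ + m²/7) = -2/7 + m²/7)
R = -63828/5 (R = -12736 + (⅗ - ⅕*151) = -12736 + (⅗ - 151/5) = -12736 - 148/5 = -63828/5 ≈ -12766.)
(v(-106, 132) - 21177) + R = ((-2/7 + (⅐)*(-106)²) - 21177) - 63828/5 = ((-2/7 + (⅐)*11236) - 21177) - 63828/5 = ((-2/7 + 11236/7) - 21177) - 63828/5 = (11234/7 - 21177) - 63828/5 = -137005/7 - 63828/5 = -1131821/35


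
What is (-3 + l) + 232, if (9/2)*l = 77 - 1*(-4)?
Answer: 247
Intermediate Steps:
l = 18 (l = 2*(77 - 1*(-4))/9 = 2*(77 + 4)/9 = (2/9)*81 = 18)
(-3 + l) + 232 = (-3 + 18) + 232 = 15 + 232 = 247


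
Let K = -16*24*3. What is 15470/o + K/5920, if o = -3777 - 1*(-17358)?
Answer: 2373034/2512485 ≈ 0.94450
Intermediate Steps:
o = 13581 (o = -3777 + 17358 = 13581)
K = -1152 (K = -384*3 = -1152)
15470/o + K/5920 = 15470/13581 - 1152/5920 = 15470*(1/13581) - 1152*1/5920 = 15470/13581 - 36/185 = 2373034/2512485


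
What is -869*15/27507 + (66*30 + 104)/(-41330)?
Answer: -99343523/189477385 ≈ -0.52430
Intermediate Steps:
-869*15/27507 + (66*30 + 104)/(-41330) = -13035*1/27507 + (1980 + 104)*(-1/41330) = -4345/9169 + 2084*(-1/41330) = -4345/9169 - 1042/20665 = -99343523/189477385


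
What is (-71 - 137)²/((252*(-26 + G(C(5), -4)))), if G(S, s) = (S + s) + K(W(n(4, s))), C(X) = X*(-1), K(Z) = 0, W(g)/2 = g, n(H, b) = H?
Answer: -10816/2205 ≈ -4.9052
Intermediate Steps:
W(g) = 2*g
C(X) = -X
G(S, s) = S + s (G(S, s) = (S + s) + 0 = S + s)
(-71 - 137)²/((252*(-26 + G(C(5), -4)))) = (-71 - 137)²/((252*(-26 + (-1*5 - 4)))) = (-208)²/((252*(-26 + (-5 - 4)))) = 43264/((252*(-26 - 9))) = 43264/((252*(-35))) = 43264/(-8820) = 43264*(-1/8820) = -10816/2205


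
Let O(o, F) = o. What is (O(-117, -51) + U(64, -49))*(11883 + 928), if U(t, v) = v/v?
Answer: -1486076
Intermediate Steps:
U(t, v) = 1
(O(-117, -51) + U(64, -49))*(11883 + 928) = (-117 + 1)*(11883 + 928) = -116*12811 = -1486076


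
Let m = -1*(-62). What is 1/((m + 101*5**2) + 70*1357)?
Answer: 1/97577 ≈ 1.0248e-5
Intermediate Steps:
m = 62
1/((m + 101*5**2) + 70*1357) = 1/((62 + 101*5**2) + 70*1357) = 1/((62 + 101*25) + 94990) = 1/((62 + 2525) + 94990) = 1/(2587 + 94990) = 1/97577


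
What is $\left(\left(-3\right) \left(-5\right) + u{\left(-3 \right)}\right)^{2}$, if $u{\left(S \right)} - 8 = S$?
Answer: $400$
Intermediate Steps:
$u{\left(S \right)} = 8 + S$
$\left(\left(-3\right) \left(-5\right) + u{\left(-3 \right)}\right)^{2} = \left(\left(-3\right) \left(-5\right) + \left(8 - 3\right)\right)^{2} = \left(15 + 5\right)^{2} = 20^{2} = 400$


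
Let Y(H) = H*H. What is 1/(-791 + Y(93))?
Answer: 1/7858 ≈ 0.00012726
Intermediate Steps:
Y(H) = H²
1/(-791 + Y(93)) = 1/(-791 + 93²) = 1/(-791 + 8649) = 1/7858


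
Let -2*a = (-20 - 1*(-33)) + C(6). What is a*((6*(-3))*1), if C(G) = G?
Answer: 171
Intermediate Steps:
a = -19/2 (a = -((-20 - 1*(-33)) + 6)/2 = -((-20 + 33) + 6)/2 = -(13 + 6)/2 = -½*19 = -19/2 ≈ -9.5000)
a*((6*(-3))*1) = -19*6*(-3)/2 = -(-171) = -19/2*(-18) = 171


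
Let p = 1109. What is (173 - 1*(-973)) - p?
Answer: 37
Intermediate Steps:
(173 - 1*(-973)) - p = (173 - 1*(-973)) - 1*1109 = (173 + 973) - 1109 = 1146 - 1109 = 37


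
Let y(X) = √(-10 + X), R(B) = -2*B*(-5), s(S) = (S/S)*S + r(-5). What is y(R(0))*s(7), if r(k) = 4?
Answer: 11*I*√10 ≈ 34.785*I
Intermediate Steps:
s(S) = 4 + S (s(S) = (S/S)*S + 4 = 1*S + 4 = S + 4 = 4 + S)
R(B) = 10*B
y(R(0))*s(7) = √(-10 + 10*0)*(4 + 7) = √(-10 + 0)*11 = √(-10)*11 = (I*√10)*11 = 11*I*√10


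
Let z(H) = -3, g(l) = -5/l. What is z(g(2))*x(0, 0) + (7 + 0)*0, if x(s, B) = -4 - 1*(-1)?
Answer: 9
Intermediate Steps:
x(s, B) = -3 (x(s, B) = -4 + 1 = -3)
z(g(2))*x(0, 0) + (7 + 0)*0 = -3*(-3) + (7 + 0)*0 = 9 + 7*0 = 9 + 0 = 9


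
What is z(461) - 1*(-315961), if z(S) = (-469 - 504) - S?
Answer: 314527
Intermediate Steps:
z(S) = -973 - S
z(461) - 1*(-315961) = (-973 - 1*461) - 1*(-315961) = (-973 - 461) + 315961 = -1434 + 315961 = 314527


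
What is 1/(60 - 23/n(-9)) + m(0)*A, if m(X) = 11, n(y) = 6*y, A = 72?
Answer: 2584350/3263 ≈ 792.02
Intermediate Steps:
1/(60 - 23/n(-9)) + m(0)*A = 1/(60 - 23/(6*(-9))) + 11*72 = 1/(60 - 23/(-54)) + 792 = 1/(60 - 23*(-1/54)) + 792 = 1/(60 + 23/54) + 792 = 1/(3263/54) + 792 = 54/3263 + 792 = 2584350/3263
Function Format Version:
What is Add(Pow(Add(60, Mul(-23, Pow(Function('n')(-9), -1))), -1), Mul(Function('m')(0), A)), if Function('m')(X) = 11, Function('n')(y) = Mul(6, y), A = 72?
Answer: Rational(2584350, 3263) ≈ 792.02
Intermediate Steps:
Add(Pow(Add(60, Mul(-23, Pow(Function('n')(-9), -1))), -1), Mul(Function('m')(0), A)) = Add(Pow(Add(60, Mul(-23, Pow(Mul(6, -9), -1))), -1), Mul(11, 72)) = Add(Pow(Add(60, Mul(-23, Pow(-54, -1))), -1), 792) = Add(Pow(Add(60, Mul(-23, Rational(-1, 54))), -1), 792) = Add(Pow(Add(60, Rational(23, 54)), -1), 792) = Add(Pow(Rational(3263, 54), -1), 792) = Add(Rational(54, 3263), 792) = Rational(2584350, 3263)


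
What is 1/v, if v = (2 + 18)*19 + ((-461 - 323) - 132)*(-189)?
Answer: 1/173504 ≈ 5.7636e-6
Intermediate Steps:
v = 173504 (v = 20*19 + (-784 - 132)*(-189) = 380 - 916*(-189) = 380 + 173124 = 173504)
1/v = 1/173504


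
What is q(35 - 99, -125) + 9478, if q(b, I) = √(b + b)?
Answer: 9478 + 8*I*√2 ≈ 9478.0 + 11.314*I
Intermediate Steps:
q(b, I) = √2*√b (q(b, I) = √(2*b) = √2*√b)
q(35 - 99, -125) + 9478 = √2*√(35 - 99) + 9478 = √2*√(-64) + 9478 = √2*(8*I) + 9478 = 8*I*√2 + 9478 = 9478 + 8*I*√2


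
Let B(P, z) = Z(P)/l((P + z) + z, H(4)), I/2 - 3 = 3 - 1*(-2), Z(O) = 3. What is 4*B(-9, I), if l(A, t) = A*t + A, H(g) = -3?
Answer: -6/23 ≈ -0.26087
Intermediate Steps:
I = 16 (I = 6 + 2*(3 - 1*(-2)) = 6 + 2*(3 + 2) = 6 + 2*5 = 6 + 10 = 16)
l(A, t) = A + A*t
B(P, z) = 3/(-4*z - 2*P) (B(P, z) = 3/((((P + z) + z)*(1 - 3))) = 3/(((P + 2*z)*(-2))) = 3/(-4*z - 2*P))
4*B(-9, I) = 4*(3/(2*(-1*(-9) - 2*16))) = 4*(3/(2*(9 - 32))) = 4*((3/2)/(-23)) = 4*((3/2)*(-1/23)) = 4*(-3/46) = -6/23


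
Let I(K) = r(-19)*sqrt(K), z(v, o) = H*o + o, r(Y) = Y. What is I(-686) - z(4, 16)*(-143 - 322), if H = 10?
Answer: 81840 - 133*I*sqrt(14) ≈ 81840.0 - 497.64*I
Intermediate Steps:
z(v, o) = 11*o (z(v, o) = 10*o + o = 11*o)
I(K) = -19*sqrt(K)
I(-686) - z(4, 16)*(-143 - 322) = -133*I*sqrt(14) - 11*16*(-143 - 322) = -133*I*sqrt(14) - 176*(-465) = -133*I*sqrt(14) - 1*(-81840) = -133*I*sqrt(14) + 81840 = 81840 - 133*I*sqrt(14)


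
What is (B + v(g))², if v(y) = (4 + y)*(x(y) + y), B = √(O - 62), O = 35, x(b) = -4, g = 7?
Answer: 1062 + 198*I*√3 ≈ 1062.0 + 342.95*I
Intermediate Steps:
B = 3*I*√3 (B = √(35 - 62) = √(-27) = 3*I*√3 ≈ 5.1962*I)
v(y) = (-4 + y)*(4 + y) (v(y) = (4 + y)*(-4 + y) = (-4 + y)*(4 + y))
(B + v(g))² = (3*I*√3 + (-16 + 7²))² = (3*I*√3 + (-16 + 49))² = (3*I*√3 + 33)² = (33 + 3*I*√3)²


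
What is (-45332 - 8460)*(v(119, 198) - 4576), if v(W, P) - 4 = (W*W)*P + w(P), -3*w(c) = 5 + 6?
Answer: -451740213344/3 ≈ -1.5058e+11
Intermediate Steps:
w(c) = -11/3 (w(c) = -(5 + 6)/3 = -⅓*11 = -11/3)
v(W, P) = ⅓ + P*W² (v(W, P) = 4 + ((W*W)*P - 11/3) = 4 + (W²*P - 11/3) = 4 + (P*W² - 11/3) = 4 + (-11/3 + P*W²) = ⅓ + P*W²)
(-45332 - 8460)*(v(119, 198) - 4576) = (-45332 - 8460)*((⅓ + 198*119²) - 4576) = -53792*((⅓ + 198*14161) - 4576) = -53792*((⅓ + 2803878) - 4576) = -53792*(8411635/3 - 4576) = -53792*8397907/3 = -451740213344/3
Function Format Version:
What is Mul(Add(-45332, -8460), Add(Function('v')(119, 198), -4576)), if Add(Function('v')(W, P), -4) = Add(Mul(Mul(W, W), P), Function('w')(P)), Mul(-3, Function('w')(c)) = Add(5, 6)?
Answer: Rational(-451740213344, 3) ≈ -1.5058e+11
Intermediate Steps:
Function('w')(c) = Rational(-11, 3) (Function('w')(c) = Mul(Rational(-1, 3), Add(5, 6)) = Mul(Rational(-1, 3), 11) = Rational(-11, 3))
Function('v')(W, P) = Add(Rational(1, 3), Mul(P, Pow(W, 2))) (Function('v')(W, P) = Add(4, Add(Mul(Mul(W, W), P), Rational(-11, 3))) = Add(4, Add(Mul(Pow(W, 2), P), Rational(-11, 3))) = Add(4, Add(Mul(P, Pow(W, 2)), Rational(-11, 3))) = Add(4, Add(Rational(-11, 3), Mul(P, Pow(W, 2)))) = Add(Rational(1, 3), Mul(P, Pow(W, 2))))
Mul(Add(-45332, -8460), Add(Function('v')(119, 198), -4576)) = Mul(Add(-45332, -8460), Add(Add(Rational(1, 3), Mul(198, Pow(119, 2))), -4576)) = Mul(-53792, Add(Add(Rational(1, 3), Mul(198, 14161)), -4576)) = Mul(-53792, Add(Add(Rational(1, 3), 2803878), -4576)) = Mul(-53792, Add(Rational(8411635, 3), -4576)) = Mul(-53792, Rational(8397907, 3)) = Rational(-451740213344, 3)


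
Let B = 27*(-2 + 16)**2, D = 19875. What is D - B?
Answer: 14583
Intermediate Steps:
B = 5292 (B = 27*14**2 = 27*196 = 5292)
D - B = 19875 - 1*5292 = 19875 - 5292 = 14583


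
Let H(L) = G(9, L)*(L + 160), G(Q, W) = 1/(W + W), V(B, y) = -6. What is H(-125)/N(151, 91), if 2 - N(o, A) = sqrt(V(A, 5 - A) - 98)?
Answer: -7/2700 - 7*I*sqrt(26)/2700 ≈ -0.0025926 - 0.01322*I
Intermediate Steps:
G(Q, W) = 1/(2*W)
N(o, A) = 2 - 2*I*sqrt(26) (N(o, A) = 2 - sqrt(-6 - 98) = 2 - sqrt(-104) = 2 - 2*I*sqrt(26))
H(L) = (160 + L)/(2*L) (H(L) = (1/(2*L))*(L + 160) = (1/(2*L))*(160 + L) = (160 + L)/(2*L))
H(-125)/N(151, 91) = ((1/2)*(160 - 125)/(-125))/(2 - 2*I*sqrt(26)) = ((1/2)*(-1/125)*35)/(2 - 2*I*sqrt(26)) = -7/(50*(2 - 2*I*sqrt(26)))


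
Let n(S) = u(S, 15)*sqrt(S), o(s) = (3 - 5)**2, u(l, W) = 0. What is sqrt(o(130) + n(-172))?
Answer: 2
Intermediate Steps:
o(s) = 4 (o(s) = (-2)**2 = 4)
n(S) = 0 (n(S) = 0*sqrt(S) = 0)
sqrt(o(130) + n(-172)) = sqrt(4 + 0) = sqrt(4) = 2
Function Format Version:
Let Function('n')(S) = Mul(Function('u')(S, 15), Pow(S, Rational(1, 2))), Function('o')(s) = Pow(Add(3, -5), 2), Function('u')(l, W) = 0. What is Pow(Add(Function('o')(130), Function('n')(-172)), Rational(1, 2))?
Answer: 2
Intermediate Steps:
Function('o')(s) = 4 (Function('o')(s) = Pow(-2, 2) = 4)
Function('n')(S) = 0 (Function('n')(S) = Mul(0, Pow(S, Rational(1, 2))) = 0)
Pow(Add(Function('o')(130), Function('n')(-172)), Rational(1, 2)) = Pow(Add(4, 0), Rational(1, 2)) = Pow(4, Rational(1, 2)) = 2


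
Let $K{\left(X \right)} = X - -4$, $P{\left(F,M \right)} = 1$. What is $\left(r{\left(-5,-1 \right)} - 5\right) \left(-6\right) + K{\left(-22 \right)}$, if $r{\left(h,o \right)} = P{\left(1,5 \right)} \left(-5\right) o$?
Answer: $-18$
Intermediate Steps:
$r{\left(h,o \right)} = - 5 o$ ($r{\left(h,o \right)} = 1 \left(-5\right) o = - 5 o$)
$K{\left(X \right)} = 4 + X$ ($K{\left(X \right)} = X + 4 = 4 + X$)
$\left(r{\left(-5,-1 \right)} - 5\right) \left(-6\right) + K{\left(-22 \right)} = \left(\left(-5\right) \left(-1\right) - 5\right) \left(-6\right) + \left(4 - 22\right) = \left(5 - 5\right) \left(-6\right) - 18 = 0 \left(-6\right) - 18 = 0 - 18 = -18$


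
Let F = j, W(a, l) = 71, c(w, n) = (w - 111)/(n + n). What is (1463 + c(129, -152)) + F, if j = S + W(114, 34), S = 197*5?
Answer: 382879/152 ≈ 2518.9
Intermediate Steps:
c(w, n) = (-111 + w)/(2*n) (c(w, n) = (-111 + w)/((2*n)) = (-111 + w)*(1/(2*n)) = (-111 + w)/(2*n))
S = 985
j = 1056 (j = 985 + 71 = 1056)
F = 1056
(1463 + c(129, -152)) + F = (1463 + (½)*(-111 + 129)/(-152)) + 1056 = (1463 + (½)*(-1/152)*18) + 1056 = (1463 - 9/152) + 1056 = 222367/152 + 1056 = 382879/152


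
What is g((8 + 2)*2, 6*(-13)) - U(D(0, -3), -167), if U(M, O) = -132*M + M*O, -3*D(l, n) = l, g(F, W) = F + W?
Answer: -58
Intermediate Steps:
D(l, n) = -l/3
g((8 + 2)*2, 6*(-13)) - U(D(0, -3), -167) = ((8 + 2)*2 + 6*(-13)) - (-⅓*0)*(-132 - 167) = (10*2 - 78) - 0*(-299) = (20 - 78) - 1*0 = -58 + 0 = -58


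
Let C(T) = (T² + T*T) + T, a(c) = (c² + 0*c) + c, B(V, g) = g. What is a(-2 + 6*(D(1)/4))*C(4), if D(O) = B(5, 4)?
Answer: 720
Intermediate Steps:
D(O) = 4
a(c) = c + c² (a(c) = (c² + 0) + c = c² + c = c + c²)
C(T) = T + 2*T² (C(T) = (T² + T²) + T = 2*T² + T = T + 2*T²)
a(-2 + 6*(D(1)/4))*C(4) = ((-2 + 6*(4/4))*(1 + (-2 + 6*(4/4))))*(4*(1 + 2*4)) = ((-2 + 6*(4*(¼)))*(1 + (-2 + 6*(4*(¼)))))*(4*(1 + 8)) = ((-2 + 6*1)*(1 + (-2 + 6*1)))*(4*9) = ((-2 + 6)*(1 + (-2 + 6)))*36 = (4*(1 + 4))*36 = (4*5)*36 = 20*36 = 720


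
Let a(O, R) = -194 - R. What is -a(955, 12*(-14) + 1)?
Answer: 27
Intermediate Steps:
-a(955, 12*(-14) + 1) = -(-194 - (12*(-14) + 1)) = -(-194 - (-168 + 1)) = -(-194 - 1*(-167)) = -(-194 + 167) = -1*(-27) = 27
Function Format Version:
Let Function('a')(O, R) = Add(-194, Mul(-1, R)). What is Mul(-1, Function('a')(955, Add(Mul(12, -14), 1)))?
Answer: 27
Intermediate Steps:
Mul(-1, Function('a')(955, Add(Mul(12, -14), 1))) = Mul(-1, Add(-194, Mul(-1, Add(Mul(12, -14), 1)))) = Mul(-1, Add(-194, Mul(-1, Add(-168, 1)))) = Mul(-1, Add(-194, Mul(-1, -167))) = Mul(-1, Add(-194, 167)) = Mul(-1, -27) = 27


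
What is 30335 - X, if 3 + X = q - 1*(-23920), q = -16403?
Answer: 22821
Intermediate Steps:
X = 7514 (X = -3 + (-16403 - 1*(-23920)) = -3 + (-16403 + 23920) = -3 + 7517 = 7514)
30335 - X = 30335 - 1*7514 = 30335 - 7514 = 22821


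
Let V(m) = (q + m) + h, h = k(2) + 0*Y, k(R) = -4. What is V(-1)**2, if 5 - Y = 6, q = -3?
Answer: 64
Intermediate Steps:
Y = -1 (Y = 5 - 1*6 = 5 - 6 = -1)
h = -4 (h = -4 + 0*(-1) = -4 + 0 = -4)
V(m) = -7 + m (V(m) = (-3 + m) - 4 = -7 + m)
V(-1)**2 = (-7 - 1)**2 = (-8)**2 = 64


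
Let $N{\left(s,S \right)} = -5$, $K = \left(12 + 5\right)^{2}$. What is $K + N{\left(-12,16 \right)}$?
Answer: $284$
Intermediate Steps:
$K = 289$ ($K = 17^{2} = 289$)
$K + N{\left(-12,16 \right)} = 289 - 5 = 284$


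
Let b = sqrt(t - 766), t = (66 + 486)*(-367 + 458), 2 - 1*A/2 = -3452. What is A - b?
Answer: 6908 - sqrt(49466) ≈ 6685.6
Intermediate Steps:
A = 6908 (A = 4 - 2*(-3452) = 4 + 6904 = 6908)
t = 50232 (t = 552*91 = 50232)
b = sqrt(49466) (b = sqrt(50232 - 766) = sqrt(49466) ≈ 222.41)
A - b = 6908 - sqrt(49466)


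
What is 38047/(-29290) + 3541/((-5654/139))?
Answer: -3657906612/41401415 ≈ -88.352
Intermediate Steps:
38047/(-29290) + 3541/((-5654/139)) = 38047*(-1/29290) + 3541/((-5654*1/139)) = -38047/29290 + 3541/(-5654/139) = -38047/29290 + 3541*(-139/5654) = -38047/29290 - 492199/5654 = -3657906612/41401415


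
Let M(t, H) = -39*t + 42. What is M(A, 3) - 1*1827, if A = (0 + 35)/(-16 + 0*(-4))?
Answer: -27195/16 ≈ -1699.7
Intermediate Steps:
A = -35/16 (A = 35/(-16 + 0) = 35/(-16) = 35*(-1/16) = -35/16 ≈ -2.1875)
M(t, H) = 42 - 39*t
M(A, 3) - 1*1827 = (42 - 39*(-35/16)) - 1*1827 = (42 + 1365/16) - 1827 = 2037/16 - 1827 = -27195/16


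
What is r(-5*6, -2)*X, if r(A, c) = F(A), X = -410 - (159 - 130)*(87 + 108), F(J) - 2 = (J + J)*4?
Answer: 1443470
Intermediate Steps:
F(J) = 2 + 8*J (F(J) = 2 + (J + J)*4 = 2 + (2*J)*4 = 2 + 8*J)
X = -6065 (X = -410 - 29*195 = -410 - 1*5655 = -410 - 5655 = -6065)
r(A, c) = 2 + 8*A
r(-5*6, -2)*X = (2 + 8*(-5*6))*(-6065) = (2 + 8*(-30))*(-6065) = (2 - 240)*(-6065) = -238*(-6065) = 1443470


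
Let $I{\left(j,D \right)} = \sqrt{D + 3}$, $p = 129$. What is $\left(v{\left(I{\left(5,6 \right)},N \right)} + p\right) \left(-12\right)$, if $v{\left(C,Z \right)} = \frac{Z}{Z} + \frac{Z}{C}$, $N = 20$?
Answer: $-1640$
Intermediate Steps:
$I{\left(j,D \right)} = \sqrt{3 + D}$
$v{\left(C,Z \right)} = 1 + \frac{Z}{C}$
$\left(v{\left(I{\left(5,6 \right)},N \right)} + p\right) \left(-12\right) = \left(\frac{\sqrt{3 + 6} + 20}{\sqrt{3 + 6}} + 129\right) \left(-12\right) = \left(\frac{\sqrt{9} + 20}{\sqrt{9}} + 129\right) \left(-12\right) = \left(\frac{3 + 20}{3} + 129\right) \left(-12\right) = \left(\frac{1}{3} \cdot 23 + 129\right) \left(-12\right) = \left(\frac{23}{3} + 129\right) \left(-12\right) = \frac{410}{3} \left(-12\right) = -1640$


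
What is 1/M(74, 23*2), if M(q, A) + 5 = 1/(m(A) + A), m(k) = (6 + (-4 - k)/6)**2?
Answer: -463/2306 ≈ -0.20078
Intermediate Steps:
m(k) = (16/3 - k/6)**2 (m(k) = (6 + (-4 - k)*(1/6))**2 = (6 + (-2/3 - k/6))**2 = (16/3 - k/6)**2)
M(q, A) = -5 + 1/(A + (-32 + A)**2/36) (M(q, A) = -5 + 1/((-32 + A)**2/36 + A) = -5 + 1/(A + (-32 + A)**2/36))
1/M(74, 23*2) = 1/((-5084 - 5*(23*2)**2 + 140*(23*2))/(1024 + (23*2)**2 - 644*2)) = 1/((-5084 - 5*46**2 + 140*46)/(1024 + 46**2 - 28*46)) = 1/((-5084 - 5*2116 + 6440)/(1024 + 2116 - 1288)) = 1/((-5084 - 10580 + 6440)/1852) = 1/((1/1852)*(-9224)) = 1/(-2306/463) = -463/2306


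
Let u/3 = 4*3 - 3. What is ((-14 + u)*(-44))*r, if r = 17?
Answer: -9724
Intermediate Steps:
u = 27 (u = 3*(4*3 - 3) = 3*(12 - 3) = 3*9 = 27)
((-14 + u)*(-44))*r = ((-14 + 27)*(-44))*17 = (13*(-44))*17 = -572*17 = -9724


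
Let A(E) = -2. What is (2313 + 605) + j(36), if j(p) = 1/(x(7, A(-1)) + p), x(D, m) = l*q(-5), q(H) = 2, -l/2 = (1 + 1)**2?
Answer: 58361/20 ≈ 2918.1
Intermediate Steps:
l = -8 (l = -2*(1 + 1)**2 = -2*2**2 = -2*4 = -8)
x(D, m) = -16 (x(D, m) = -8*2 = -16)
j(p) = 1/(-16 + p)
(2313 + 605) + j(36) = (2313 + 605) + 1/(-16 + 36) = 2918 + 1/20 = 58361/20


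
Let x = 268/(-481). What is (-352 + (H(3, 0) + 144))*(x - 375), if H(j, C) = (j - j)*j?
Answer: 2890288/37 ≈ 78116.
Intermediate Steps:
x = -268/481 (x = 268*(-1/481) = -268/481 ≈ -0.55717)
H(j, C) = 0 (H(j, C) = 0*j = 0)
(-352 + (H(3, 0) + 144))*(x - 375) = (-352 + (0 + 144))*(-268/481 - 375) = (-352 + 144)*(-180643/481) = -208*(-180643/481) = 2890288/37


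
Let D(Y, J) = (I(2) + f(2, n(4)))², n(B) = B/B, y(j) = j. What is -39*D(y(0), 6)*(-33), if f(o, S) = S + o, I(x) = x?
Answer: 32175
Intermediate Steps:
n(B) = 1
D(Y, J) = 25 (D(Y, J) = (2 + (1 + 2))² = (2 + 3)² = 5² = 25)
-39*D(y(0), 6)*(-33) = -39*25*(-33) = -975*(-33) = 32175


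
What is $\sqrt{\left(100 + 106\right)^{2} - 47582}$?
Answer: $i \sqrt{5146} \approx 71.736 i$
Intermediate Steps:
$\sqrt{\left(100 + 106\right)^{2} - 47582} = \sqrt{206^{2} - 47582} = \sqrt{42436 - 47582} = \sqrt{-5146} = i \sqrt{5146}$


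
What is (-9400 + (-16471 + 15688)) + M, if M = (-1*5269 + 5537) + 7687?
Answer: -2228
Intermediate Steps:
M = 7955 (M = (-5269 + 5537) + 7687 = 268 + 7687 = 7955)
(-9400 + (-16471 + 15688)) + M = (-9400 + (-16471 + 15688)) + 7955 = (-9400 - 783) + 7955 = -10183 + 7955 = -2228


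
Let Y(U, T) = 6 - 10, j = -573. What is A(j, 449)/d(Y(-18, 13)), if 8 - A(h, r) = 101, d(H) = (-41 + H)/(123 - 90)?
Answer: 341/5 ≈ 68.200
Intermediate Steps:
Y(U, T) = -4
d(H) = -41/33 + H/33 (d(H) = (-41 + H)/33 = (-41 + H)*(1/33) = -41/33 + H/33)
A(h, r) = -93 (A(h, r) = 8 - 1*101 = 8 - 101 = -93)
A(j, 449)/d(Y(-18, 13)) = -93/(-41/33 + (1/33)*(-4)) = -93/(-41/33 - 4/33) = -93/(-15/11) = -93*(-11/15) = 341/5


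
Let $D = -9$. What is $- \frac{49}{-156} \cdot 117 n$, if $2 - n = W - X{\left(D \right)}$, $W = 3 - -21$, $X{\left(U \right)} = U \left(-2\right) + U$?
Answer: $- \frac{1911}{4} \approx -477.75$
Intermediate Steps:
$X{\left(U \right)} = - U$ ($X{\left(U \right)} = - 2 U + U = - U$)
$W = 24$ ($W = 3 + 21 = 24$)
$n = -13$ ($n = 2 - \left(24 - \left(-1\right) \left(-9\right)\right) = 2 - \left(24 - 9\right) = 2 - 15 = -13$)
$- \frac{49}{-156} \cdot 117 n = - \frac{49}{-156} \cdot 117 \left(-13\right) = \left(-49\right) \left(- \frac{1}{156}\right) 117 \left(-13\right) = \frac{49}{156} \cdot 117 \left(-13\right) = \frac{147}{4} \left(-13\right) = - \frac{1911}{4}$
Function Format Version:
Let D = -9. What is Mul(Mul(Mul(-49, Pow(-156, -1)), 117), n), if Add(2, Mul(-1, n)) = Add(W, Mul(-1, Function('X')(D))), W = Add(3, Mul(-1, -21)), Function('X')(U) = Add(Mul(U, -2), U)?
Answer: Rational(-1911, 4) ≈ -477.75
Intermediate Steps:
Function('X')(U) = Mul(-1, U) (Function('X')(U) = Add(Mul(-2, U), U) = Mul(-1, U))
W = 24 (W = Add(3, 21) = 24)
n = -13 (n = Add(2, Mul(-1, Add(24, Mul(-1, Mul(-1, -9))))) = Add(2, Mul(-1, Add(24, Mul(-1, 9)))) = Add(2, Mul(-1, Add(24, -9))) = Add(2, Mul(-1, 15)) = Add(2, -15) = -13)
Mul(Mul(Mul(-49, Pow(-156, -1)), 117), n) = Mul(Mul(Mul(-49, Pow(-156, -1)), 117), -13) = Mul(Mul(Mul(-49, Rational(-1, 156)), 117), -13) = Mul(Mul(Rational(49, 156), 117), -13) = Mul(Rational(147, 4), -13) = Rational(-1911, 4)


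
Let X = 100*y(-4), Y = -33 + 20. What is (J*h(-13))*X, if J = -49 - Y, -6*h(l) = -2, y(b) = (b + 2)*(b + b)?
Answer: -19200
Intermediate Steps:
Y = -13
y(b) = 2*b*(2 + b) (y(b) = (2 + b)*(2*b) = 2*b*(2 + b))
h(l) = ⅓ (h(l) = -⅙*(-2) = ⅓)
J = -36 (J = -49 - 1*(-13) = -49 + 13 = -36)
X = 1600 (X = 100*(2*(-4)*(2 - 4)) = 100*(2*(-4)*(-2)) = 100*16 = 1600)
(J*h(-13))*X = -36*⅓*1600 = -12*1600 = -19200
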